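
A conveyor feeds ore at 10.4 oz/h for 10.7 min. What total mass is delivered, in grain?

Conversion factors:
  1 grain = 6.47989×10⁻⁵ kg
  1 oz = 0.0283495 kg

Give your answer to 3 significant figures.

10.4 oz/h → 8.18986×10⁻⁵ kg/s
10.7 min → 642 s
m = ṁ × t = 8.18986×10⁻⁵ × 642 = 0.0525789 kg
In grain: 0.0525789 / 6.47989×10⁻⁵ = 811.417 grain

811 grain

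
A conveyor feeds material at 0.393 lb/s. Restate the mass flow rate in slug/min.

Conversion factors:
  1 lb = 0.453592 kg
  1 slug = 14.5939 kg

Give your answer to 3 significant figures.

0.733 slug/min

0.393 lb/s × 0.453592 kg/lb = 0.178262 kg/s
0.178262 kg/s ÷ 14.5939 kg/slug × 60 s/min = 0.73289 slug/min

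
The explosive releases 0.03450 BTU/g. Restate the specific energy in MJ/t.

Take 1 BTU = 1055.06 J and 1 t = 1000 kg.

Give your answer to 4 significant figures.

36.40 MJ/t

0.03450 BTU/g × 1055.06 J/BTU ÷ 0.001 kg/g = 36399.6 J/kg
36399.6 J/kg ÷ 1000000 J/MJ × 1000 kg/t = 36.3996 MJ/t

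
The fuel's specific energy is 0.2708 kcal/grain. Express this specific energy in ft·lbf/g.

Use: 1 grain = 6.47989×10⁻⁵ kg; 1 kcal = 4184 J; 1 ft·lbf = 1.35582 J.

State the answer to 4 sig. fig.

1.290×10⁴ ft·lbf/g

0.2708 kcal/grain × 4184 J/kcal ÷ 6.47989×10⁻⁵ kg/grain = 1.74853×10⁷ J/kg
1.74853×10⁷ J/kg ÷ 1.35582 J/ft·lbf × 0.001 kg/g = 12896.5 ft·lbf/g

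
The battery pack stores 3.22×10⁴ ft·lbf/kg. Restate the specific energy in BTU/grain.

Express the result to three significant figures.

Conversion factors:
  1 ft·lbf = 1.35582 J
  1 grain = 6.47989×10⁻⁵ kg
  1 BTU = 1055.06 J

3.22×10⁴ ft·lbf/kg × 1.35582 J/ft·lbf = 43657.4 J/kg
43657.4 J/kg ÷ 1055.06 J/BTU × 6.47989×10⁻⁵ kg/grain = 0.00268132 BTU/grain

0.00268 BTU/grain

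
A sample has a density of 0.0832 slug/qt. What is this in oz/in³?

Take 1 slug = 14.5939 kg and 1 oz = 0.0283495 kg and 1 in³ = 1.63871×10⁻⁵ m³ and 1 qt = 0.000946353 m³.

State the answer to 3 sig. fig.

0.0832 slug/qt × 14.5939 kg/slug ÷ 0.000946353 m³/qt = 1283.04 kg/m³
1283.04 kg/m³ ÷ 0.0283495 kg/oz × 1.63871×10⁻⁵ m³/in³ = 0.741646 oz/in³

0.742 oz/in³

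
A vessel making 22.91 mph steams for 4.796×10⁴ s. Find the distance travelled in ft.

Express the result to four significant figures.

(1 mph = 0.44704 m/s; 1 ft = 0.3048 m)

1.612×10⁶ ft

22.91 mph × 0.44704 = 10.2417 m/s
d = v × t = 10.2417 m/s × 47960 s = 491192 m
491192 m ÷ (0.3048 m/ft) = 1.61152×10⁶ ft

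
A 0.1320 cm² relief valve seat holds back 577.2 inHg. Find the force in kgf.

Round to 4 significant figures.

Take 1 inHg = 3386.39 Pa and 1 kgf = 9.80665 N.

2.631 kgf

577.2 inHg × 3386.39 → 1.95462×10⁶ Pa
0.1320 cm² × 0.0001 → 1.32×10⁻⁵ m²
F = P × A = 1.95462×10⁶ Pa × 1.32×10⁻⁵ m² = 25.801 N
25.801 N ÷ (9.80665 N/kgf) = 2.63097 kgf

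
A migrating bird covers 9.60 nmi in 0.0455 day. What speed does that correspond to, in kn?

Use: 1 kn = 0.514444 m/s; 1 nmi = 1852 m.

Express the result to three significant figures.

8.79 kn

9.60 nmi × 1852 = 17779.2 m
0.0455 day × 86400 = 3931.2 s
v = d / t = 17779.2 m / 3931.2 s = 4.52259 m/s
4.52259 m/s ÷ (0.514444 m/s/kn) = 8.79122 kn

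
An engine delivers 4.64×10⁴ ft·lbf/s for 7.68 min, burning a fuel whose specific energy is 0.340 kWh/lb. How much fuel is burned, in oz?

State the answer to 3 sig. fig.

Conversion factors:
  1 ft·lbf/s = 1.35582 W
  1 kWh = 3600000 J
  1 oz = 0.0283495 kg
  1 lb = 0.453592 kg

379 oz

4.64×10⁴ ft·lbf/s → 62910 W
7.68 min → 460.8 s
E = P × t = 62910 × 460.8 = 2.89889×10⁷ J
0.340 kWh/lb → 2.69846×10⁶ J/kg
m = E / e_s = 2.89889×10⁷ / 2.69846×10⁶ = 10.7428 kg
In oz: 10.7428 / 0.0283495 = 378.941 oz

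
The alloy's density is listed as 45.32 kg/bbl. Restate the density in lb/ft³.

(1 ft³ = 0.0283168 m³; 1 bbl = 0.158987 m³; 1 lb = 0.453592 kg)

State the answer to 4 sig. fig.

45.32 kg/bbl ÷ 0.158987 m³/bbl = 285.055 kg/m³
285.055 kg/m³ ÷ 0.453592 kg/lb × 0.0283168 m³/ft³ = 17.7954 lb/ft³

17.80 lb/ft³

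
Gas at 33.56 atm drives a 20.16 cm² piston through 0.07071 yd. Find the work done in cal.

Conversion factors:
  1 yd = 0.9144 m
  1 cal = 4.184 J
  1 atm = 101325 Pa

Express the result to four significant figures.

105.9 cal

33.56 atm → 3.40047×10⁶ Pa
20.16 cm² → 0.002016 m²
F = P × A = 3.40047×10⁶ × 0.002016 = 6855.35 N
0.07071 yd → 0.0646572 m
W = F × d = 6855.35 × 0.0646572 = 443.248 J
In cal: 443.248 / 4.184 = 105.939 cal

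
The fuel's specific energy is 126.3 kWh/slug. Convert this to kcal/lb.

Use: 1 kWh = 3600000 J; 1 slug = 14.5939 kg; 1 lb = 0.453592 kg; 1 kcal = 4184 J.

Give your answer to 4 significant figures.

3378 kcal/lb

126.3 kWh/slug × 3600000 J/kWh ÷ 14.5939 kg/slug = 3.11555×10⁷ J/kg
3.11555×10⁷ J/kg ÷ 4184 J/kcal × 0.453592 kg/lb = 3377.6 kcal/lb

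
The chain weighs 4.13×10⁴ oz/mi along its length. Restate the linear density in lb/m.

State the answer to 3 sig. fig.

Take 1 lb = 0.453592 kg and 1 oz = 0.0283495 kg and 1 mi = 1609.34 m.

4.13×10⁴ oz/mi × 0.0283495 kg/oz ÷ 1609.34 m/mi = 0.727525 kg/m
0.727525 kg/m ÷ 0.453592 kg/lb = 1.60392 lb/m

1.60 lb/m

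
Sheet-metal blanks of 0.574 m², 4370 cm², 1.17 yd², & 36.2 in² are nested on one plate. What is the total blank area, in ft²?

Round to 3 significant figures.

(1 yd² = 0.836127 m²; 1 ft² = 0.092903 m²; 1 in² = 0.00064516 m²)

21.7 ft²

0.574 m² (already m²)
4370 cm² × 0.0001 → 0.437 m²
1.17 yd² × 0.836127 → 0.978269 m²
36.2 in² × 0.00064516 → 0.0233548 m²
Total: 0.574 + 0.437 + 0.978269 + 0.0233548 = 2.01262 m²
In ft²: 2.01262 / 0.092903 = 21.6637 ft²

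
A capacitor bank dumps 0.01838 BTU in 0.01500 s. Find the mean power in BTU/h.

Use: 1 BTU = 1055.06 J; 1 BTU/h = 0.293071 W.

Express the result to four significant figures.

0.01838 BTU × 1055.06 → 19.392 J
P = E / t = 19.392 J / 0.015 s = 1292.8 W
1292.8 W ÷ (0.293071 W/BTU/h) = 4411.22 BTU/h

4411 BTU/h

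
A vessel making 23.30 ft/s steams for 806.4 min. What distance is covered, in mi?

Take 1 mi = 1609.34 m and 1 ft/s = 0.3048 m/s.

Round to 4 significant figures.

23.30 ft/s × 0.3048 = 7.10184 m/s
806.4 min × 60 = 48384 s
d = v × t = 7.10184 m/s × 48384 s = 343615 m
343615 m ÷ (1609.34 m/mi) = 213.513 mi

213.5 mi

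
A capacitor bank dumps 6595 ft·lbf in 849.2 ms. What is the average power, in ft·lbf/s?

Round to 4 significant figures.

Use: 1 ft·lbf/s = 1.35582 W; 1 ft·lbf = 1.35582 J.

7766 ft·lbf/s

6595 ft·lbf × 1.35582 = 8941.63 J
849.2 ms × 0.001 = 0.8492 s
P = E / t = 8941.63 J / 0.8492 s = 10529.5 W
10529.5 W ÷ (1.35582 W/ft·lbf/s) = 7766.15 ft·lbf/s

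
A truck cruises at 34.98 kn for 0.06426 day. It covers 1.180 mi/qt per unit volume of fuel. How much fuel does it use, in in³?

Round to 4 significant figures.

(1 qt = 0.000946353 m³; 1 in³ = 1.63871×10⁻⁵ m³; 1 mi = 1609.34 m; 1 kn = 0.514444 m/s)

34.98 kn → 17.9953 m/s
0.06426 day → 5552.06 s
d = v × t = 17.9953 × 5552.06 = 99911 m
1.180 mi/qt → 2.00667×10⁶ m/m³
V = d / (distance per unit fuel) = 99911 / 2.00667×10⁶ = 0.0497895 m³
In in³: 0.0497895 / 1.63871×10⁻⁵ = 3038.34 in³

3038 in³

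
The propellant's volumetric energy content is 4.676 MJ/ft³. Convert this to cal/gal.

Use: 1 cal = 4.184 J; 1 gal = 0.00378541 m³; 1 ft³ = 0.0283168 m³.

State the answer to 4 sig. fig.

4.676 MJ/ft³ × 1000000 J/MJ ÷ 0.0283168 m³/ft³ = 1.65132×10⁸ J/m³
1.65132×10⁸ J/m³ ÷ 4.184 J/cal × 0.00378541 m³/gal = 149401 cal/gal

1.494×10⁵ cal/gal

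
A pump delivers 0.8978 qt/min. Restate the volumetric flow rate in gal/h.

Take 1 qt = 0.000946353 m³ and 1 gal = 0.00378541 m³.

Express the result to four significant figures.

0.8978 qt/min × 0.000946353 m³/qt ÷ 60 s/min = 1.41606×10⁻⁵ m³/s
1.41606×10⁻⁵ m³/s ÷ 0.00378541 m³/gal × 3600 s/h = 13.467 gal/h

13.47 gal/h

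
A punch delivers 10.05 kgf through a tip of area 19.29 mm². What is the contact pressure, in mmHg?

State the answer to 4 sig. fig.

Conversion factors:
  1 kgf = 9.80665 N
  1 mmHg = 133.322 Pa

3.832×10⁴ mmHg

10.05 kgf × 9.80665 = 98.5568 N
19.29 mm² × 10⁻⁶ = 1.929×10⁻⁵ m²
P = F / A = 98.5568 N / 1.929×10⁻⁵ m² = 5.10922×10⁶ Pa
5.10922×10⁶ Pa ÷ (133.322 Pa/mmHg) = 38322.4 mmHg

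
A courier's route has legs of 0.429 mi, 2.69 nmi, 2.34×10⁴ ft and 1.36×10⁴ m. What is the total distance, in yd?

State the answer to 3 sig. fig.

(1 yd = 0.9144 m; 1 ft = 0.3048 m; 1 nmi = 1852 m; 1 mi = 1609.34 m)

0.429 mi × 1609.34 → 690.407 m
2.69 nmi × 1852 → 4981.88 m
2.34×10⁴ ft × 0.3048 → 7132.32 m
1.36×10⁴ m (already m)
Combined: 690.407 + 4981.88 + 7132.32 + 13600 = 26404.6 m
In yd: 26404.6 / 0.9144 = 28876.4 yd

2.89×10⁴ yd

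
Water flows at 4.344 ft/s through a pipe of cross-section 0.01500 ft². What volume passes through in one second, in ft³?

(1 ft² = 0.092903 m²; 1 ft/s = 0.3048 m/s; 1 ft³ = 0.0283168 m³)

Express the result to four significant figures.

4.344 ft/s × 0.3048 = 1.32405 m/s
0.01500 ft² × 0.092903 = 0.00139354 m²
V = v × A × t = 1.32405 m/s × 0.00139354 m² × 1 s = 0.00184512 m³
0.00184512 m³ ÷ (0.0283168 m³/ft³) = 0.0651599 ft³

0.06516 ft³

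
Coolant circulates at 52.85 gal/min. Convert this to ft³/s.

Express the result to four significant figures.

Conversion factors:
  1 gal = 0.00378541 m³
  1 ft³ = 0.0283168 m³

0.1178 ft³/s

52.85 gal/min × 0.00378541 m³/gal ÷ 60 s/min = 0.00333432 m³/s
0.00333432 m³/s ÷ 0.0283168 m³/ft³ = 0.117751 ft³/s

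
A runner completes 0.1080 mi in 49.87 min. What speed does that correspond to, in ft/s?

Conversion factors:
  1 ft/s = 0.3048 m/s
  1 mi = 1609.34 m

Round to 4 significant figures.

0.1080 mi × 1609.34 → 173.809 m
49.87 min × 60 → 2992.2 s
v = d / t = 173.809 m / 2992.2 s = 0.0580874 m/s
0.0580874 m/s ÷ (0.3048 m/s/ft/s) = 0.190575 ft/s

0.1906 ft/s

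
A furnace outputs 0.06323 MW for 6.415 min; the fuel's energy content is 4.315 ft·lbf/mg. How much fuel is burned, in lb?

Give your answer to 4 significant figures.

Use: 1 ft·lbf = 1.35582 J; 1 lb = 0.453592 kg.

9.171 lb

0.06323 MW → 63230 W
6.415 min → 384.9 s
E = P × t = 63230 × 384.9 = 2.43372×10⁷ J
4.315 ft·lbf/mg → 5.85036×10⁶ J/kg
m = E / e_s = 2.43372×10⁷ / 5.85036×10⁶ = 4.15995 kg
In lb: 4.15995 / 0.453592 = 9.17113 lb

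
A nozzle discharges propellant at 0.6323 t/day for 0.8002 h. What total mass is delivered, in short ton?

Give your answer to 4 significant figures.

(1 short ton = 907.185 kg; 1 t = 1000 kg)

0.6323 t/day → 0.00731829 kg/s
0.8002 h → 2880.72 s
m = ṁ × t = 0.00731829 × 2880.72 = 21.0819 kg
In short ton: 21.0819 / 907.185 = 0.0232388 short ton

0.02324 short ton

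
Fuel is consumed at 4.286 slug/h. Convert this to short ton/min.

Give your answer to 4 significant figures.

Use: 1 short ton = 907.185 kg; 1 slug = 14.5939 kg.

4.286 slug/h × 14.5939 kg/slug ÷ 3600 s/h = 0.0173748 kg/s
0.0173748 kg/s ÷ 907.185 kg/short ton × 60 s/min = 0.00114915 short ton/min

0.001149 short ton/min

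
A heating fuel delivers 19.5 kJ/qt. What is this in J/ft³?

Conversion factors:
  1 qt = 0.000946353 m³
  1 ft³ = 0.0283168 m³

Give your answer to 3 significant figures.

5.83×10⁵ J/ft³

19.5 kJ/qt × 1000 J/kJ ÷ 0.000946353 m³/qt = 2.06054×10⁷ J/m³
2.06054×10⁷ J/m³ × 0.0283168 m³/ft³ = 583479 J/ft³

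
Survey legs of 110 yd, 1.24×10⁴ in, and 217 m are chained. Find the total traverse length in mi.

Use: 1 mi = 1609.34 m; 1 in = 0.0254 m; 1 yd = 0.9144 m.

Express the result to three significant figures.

110 yd × 0.9144 = 100.584 m
1.24×10⁴ in × 0.0254 = 314.96 m
217 m (already m)
Total: 100.584 + 314.96 + 217 = 632.544 m
In mi: 632.544 / 1609.34 = 0.393046 mi

0.393 mi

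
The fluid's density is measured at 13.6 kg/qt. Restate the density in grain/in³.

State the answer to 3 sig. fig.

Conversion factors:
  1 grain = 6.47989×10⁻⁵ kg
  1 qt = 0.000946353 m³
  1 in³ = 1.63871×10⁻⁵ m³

3630 grain/in³

13.6 kg/qt ÷ 0.000946353 m³/qt = 14371 kg/m³
14371 kg/m³ ÷ 6.47989×10⁻⁵ kg/grain × 1.63871×10⁻⁵ m³/in³ = 3634.31 grain/in³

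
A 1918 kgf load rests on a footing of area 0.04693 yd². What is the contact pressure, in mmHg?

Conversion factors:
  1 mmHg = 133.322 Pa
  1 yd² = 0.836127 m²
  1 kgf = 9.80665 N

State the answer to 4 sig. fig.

1918 kgf × 9.80665 = 18809.2 N
0.04693 yd² × 0.836127 = 0.0392394 m²
P = F / A = 18809.2 N / 0.0392394 m² = 479345 Pa
479345 Pa ÷ (133.322 Pa/mmHg) = 3595.39 mmHg

3595 mmHg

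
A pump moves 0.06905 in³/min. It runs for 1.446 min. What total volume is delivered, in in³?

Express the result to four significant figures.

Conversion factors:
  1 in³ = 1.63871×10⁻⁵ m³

0.09985 in³

0.06905 in³/min → 1.88588×10⁻⁸ m³/s
1.446 min → 86.76 s
V = Q × t = 1.88588×10⁻⁸ × 86.76 = 1.63619×10⁻⁶ m³
In in³: 1.63619×10⁻⁶ / 1.63871×10⁻⁵ = 0.0998462 in³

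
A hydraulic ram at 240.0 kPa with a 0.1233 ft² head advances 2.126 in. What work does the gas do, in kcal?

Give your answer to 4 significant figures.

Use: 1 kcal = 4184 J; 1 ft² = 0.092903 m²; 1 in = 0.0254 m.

0.03548 kcal

240.0 kPa → 240000 Pa
0.1233 ft² → 0.0114549 m²
F = P × A = 240000 × 0.0114549 = 2749.18 N
2.126 in → 0.0540004 m
W = F × d = 2749.18 × 0.0540004 = 148.457 J
In kcal: 148.457 / 4184 = 0.0354821 kcal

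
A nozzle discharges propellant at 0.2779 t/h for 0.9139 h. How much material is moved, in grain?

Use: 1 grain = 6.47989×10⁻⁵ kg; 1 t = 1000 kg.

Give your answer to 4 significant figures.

0.2779 t/h → 0.0771944 kg/s
0.9139 h → 3290.04 s
m = ṁ × t = 0.0771944 × 3290.04 = 253.973 kg
In grain: 253.973 / 6.47989×10⁻⁵ = 3.9194×10⁶ grain

3.919×10⁶ grain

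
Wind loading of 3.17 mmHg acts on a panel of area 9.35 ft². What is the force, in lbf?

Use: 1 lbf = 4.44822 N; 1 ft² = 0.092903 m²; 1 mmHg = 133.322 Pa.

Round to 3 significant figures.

82.5 lbf

3.17 mmHg × 133.322 → 422.631 Pa
9.35 ft² × 0.092903 → 0.868643 m²
F = P × A = 422.631 Pa × 0.868643 m² = 367.115 N
367.115 N ÷ (4.44822 N/lbf) = 82.5308 lbf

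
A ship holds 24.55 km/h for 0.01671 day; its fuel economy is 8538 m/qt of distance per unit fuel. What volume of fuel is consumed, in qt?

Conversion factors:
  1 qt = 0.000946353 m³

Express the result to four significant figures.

24.55 km/h → 6.81944 m/s
0.01671 day → 1443.74 s
d = v × t = 6.81944 × 1443.74 = 9845.5 m
8538 m/qt → 9.022×10⁶ m/m³
V = d / (distance per unit fuel) = 9845.5 / 9.022×10⁶ = 0.00109128 m³
In qt: 0.00109128 / 0.000946353 = 1.15314 qt

1.153 qt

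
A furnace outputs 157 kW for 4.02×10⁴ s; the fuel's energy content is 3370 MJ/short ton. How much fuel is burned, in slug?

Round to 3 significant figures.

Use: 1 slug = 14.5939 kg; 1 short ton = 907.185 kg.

157 kW → 157000 W
E = P × t = 157000 × 40200 = 6.3114×10⁹ J
3370 MJ/short ton → 3.71479×10⁶ J/kg
m = E / e_s = 6.3114×10⁹ / 3.71479×10⁶ = 1698.99 kg
In slug: 1698.99 / 14.5939 = 116.418 slug

116 slug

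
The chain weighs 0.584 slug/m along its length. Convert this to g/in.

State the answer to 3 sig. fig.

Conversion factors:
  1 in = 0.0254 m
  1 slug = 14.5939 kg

216 g/in

0.584 slug/m × 14.5939 kg/slug = 8.52284 kg/m
8.52284 kg/m ÷ 0.001 kg/g × 0.0254 m/in = 216.48 g/in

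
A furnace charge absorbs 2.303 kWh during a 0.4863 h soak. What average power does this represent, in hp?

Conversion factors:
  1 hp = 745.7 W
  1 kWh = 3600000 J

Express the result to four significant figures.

6.351 hp

2.303 kWh × 3600000 = 8.2908×10⁶ J
0.4863 h × 3600 = 1750.68 s
P = E / t = 8.2908×10⁶ J / 1750.68 s = 4735.76 W
4735.76 W ÷ (745.7 W/hp) = 6.35076 hp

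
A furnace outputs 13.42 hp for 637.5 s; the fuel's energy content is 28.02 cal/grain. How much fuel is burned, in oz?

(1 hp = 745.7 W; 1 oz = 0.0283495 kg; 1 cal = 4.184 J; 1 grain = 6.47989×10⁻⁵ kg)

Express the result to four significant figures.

124.4 oz

13.42 hp → 10007.3 W
E = P × t = 10007.3 × 637.5 = 6.37965×10⁶ J
28.02 cal/grain → 1.80922×10⁶ J/kg
m = E / e_s = 6.37965×10⁶ / 1.80922×10⁶ = 3.52619 kg
In oz: 3.52619 / 0.0283495 = 124.383 oz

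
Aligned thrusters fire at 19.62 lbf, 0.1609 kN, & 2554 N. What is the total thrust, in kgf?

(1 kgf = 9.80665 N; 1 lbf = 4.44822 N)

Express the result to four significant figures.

285.7 kgf

19.62 lbf × 4.44822 = 87.2741 N
0.1609 kN × 1000 = 160.9 N
2554 N (already N)
Total: 87.2741 + 160.9 + 2554 = 2802.17 N
In kgf: 2802.17 / 9.80665 = 285.742 kgf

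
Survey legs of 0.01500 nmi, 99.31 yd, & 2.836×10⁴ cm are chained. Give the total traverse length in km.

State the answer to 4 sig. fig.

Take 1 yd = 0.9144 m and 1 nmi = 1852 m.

0.4022 km

0.01500 nmi × 1852 = 27.78 m
99.31 yd × 0.9144 = 90.8091 m
2.836×10⁴ cm × 0.01 = 283.6 m
Combined: 27.78 + 90.8091 + 283.6 = 402.189 m
In km: 402.189 / 1000 = 0.402189 km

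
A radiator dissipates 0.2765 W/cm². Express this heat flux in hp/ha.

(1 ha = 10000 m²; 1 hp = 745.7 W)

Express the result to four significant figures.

3.708×10⁴ hp/ha

0.2765 W/cm² ÷ 0.0001 m²/cm² = 2765 W/m²
2765 W/m² ÷ 745.7 W/hp × 10000 m²/ha = 37079.3 hp/ha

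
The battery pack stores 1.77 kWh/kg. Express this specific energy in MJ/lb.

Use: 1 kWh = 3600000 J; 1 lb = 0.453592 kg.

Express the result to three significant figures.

1.77 kWh/kg × 3600000 J/kWh = 6.372×10⁶ J/kg
6.372×10⁶ J/kg ÷ 1000000 J/MJ × 0.453592 kg/lb = 2.89029 MJ/lb

2.89 MJ/lb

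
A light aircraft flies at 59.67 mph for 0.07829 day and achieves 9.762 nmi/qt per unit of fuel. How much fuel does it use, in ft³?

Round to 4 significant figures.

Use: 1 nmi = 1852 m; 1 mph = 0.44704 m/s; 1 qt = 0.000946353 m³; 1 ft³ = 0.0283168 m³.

59.67 mph → 26.6749 m/s
0.07829 day → 6764.26 s
d = v × t = 26.6749 × 6764.26 = 180436 m
9.762 nmi/qt → 1.91041×10⁷ m/m³
V = d / (distance per unit fuel) = 180436 / 1.91041×10⁷ = 0.00944488 m³
In ft³: 0.00944488 / 0.0283168 = 0.333543 ft³

0.3335 ft³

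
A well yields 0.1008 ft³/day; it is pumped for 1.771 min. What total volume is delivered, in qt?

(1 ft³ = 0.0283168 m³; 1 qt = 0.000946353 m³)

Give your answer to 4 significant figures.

0.003709 qt

0.1008 ft³/day → 3.30363×10⁻⁸ m³/s
1.771 min → 106.26 s
V = Q × t = 3.30363×10⁻⁸ × 106.26 = 3.51044×10⁻⁶ m³
In qt: 3.51044×10⁻⁶ / 0.000946353 = 0.00370944 qt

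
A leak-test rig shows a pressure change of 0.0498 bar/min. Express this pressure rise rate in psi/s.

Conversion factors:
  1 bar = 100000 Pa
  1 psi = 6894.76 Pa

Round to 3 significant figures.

0.0120 psi/s

0.0498 bar/min × 100000 Pa/bar ÷ 60 s/min = 83 Pa/s
83 Pa/s ÷ 6894.76 Pa/psi = 0.0120381 psi/s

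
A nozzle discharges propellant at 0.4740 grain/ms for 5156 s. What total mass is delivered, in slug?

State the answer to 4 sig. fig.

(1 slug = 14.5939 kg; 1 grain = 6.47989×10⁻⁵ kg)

0.4740 grain/ms → 0.0307147 kg/s
m = ṁ × t = 0.0307147 × 5156 = 158.365 kg
In slug: 158.365 / 14.5939 = 10.8515 slug

10.85 slug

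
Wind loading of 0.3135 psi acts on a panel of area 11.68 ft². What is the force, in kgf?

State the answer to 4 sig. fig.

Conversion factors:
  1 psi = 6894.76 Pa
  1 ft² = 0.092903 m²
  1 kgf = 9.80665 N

239.2 kgf

0.3135 psi × 6894.76 = 2161.51 Pa
11.68 ft² × 0.092903 = 1.08511 m²
F = P × A = 2161.51 Pa × 1.08511 m² = 2345.48 N
2345.48 N ÷ (9.80665 N/kgf) = 239.172 kgf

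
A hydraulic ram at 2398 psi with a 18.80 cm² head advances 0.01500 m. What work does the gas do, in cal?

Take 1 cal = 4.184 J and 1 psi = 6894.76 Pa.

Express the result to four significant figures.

2398 psi → 1.65336×10⁷ Pa
18.80 cm² → 0.00188 m²
F = P × A = 1.65336×10⁷ × 0.00188 = 31083.2 N
W = F × d = 31083.2 × 0.015 = 466.248 J
In cal: 466.248 / 4.184 = 111.436 cal

111.4 cal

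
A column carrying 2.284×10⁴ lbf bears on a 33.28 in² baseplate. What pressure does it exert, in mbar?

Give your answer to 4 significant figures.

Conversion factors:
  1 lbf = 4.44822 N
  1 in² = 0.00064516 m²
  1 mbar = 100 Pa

4.732×10⁴ mbar

2.284×10⁴ lbf × 4.44822 = 101597 N
33.28 in² × 0.00064516 = 0.0214709 m²
P = F / A = 101597 N / 0.0214709 m² = 4.73185×10⁶ Pa
4.73185×10⁶ Pa ÷ (100 Pa/mbar) = 47318.5 mbar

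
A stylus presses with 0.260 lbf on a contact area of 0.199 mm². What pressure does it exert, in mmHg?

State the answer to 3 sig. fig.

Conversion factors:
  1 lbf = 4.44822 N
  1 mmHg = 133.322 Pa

0.260 lbf × 4.44822 → 1.15654 N
0.199 mm² × 10⁻⁶ → 1.99×10⁻⁷ m²
P = F / A = 1.15654 N / 1.99×10⁻⁷ m² = 5.81176×10⁶ Pa
5.81176×10⁶ Pa ÷ (133.322 Pa/mmHg) = 43591.9 mmHg

4.36×10⁴ mmHg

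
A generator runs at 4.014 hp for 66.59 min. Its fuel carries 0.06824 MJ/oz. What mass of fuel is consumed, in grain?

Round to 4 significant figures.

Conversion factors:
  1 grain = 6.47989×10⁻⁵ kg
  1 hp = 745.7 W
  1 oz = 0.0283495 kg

4.014 hp → 2993.24 W
66.59 min → 3995.4 s
E = P × t = 2993.24 × 3995.4 = 1.19592×10⁷ J
0.06824 MJ/oz → 2.4071×10⁶ J/kg
m = E / e_s = 1.19592×10⁷ / 2.4071×10⁶ = 4.9683 kg
In grain: 4.9683 / 6.47989×10⁻⁵ = 76672.6 grain

7.667×10⁴ grain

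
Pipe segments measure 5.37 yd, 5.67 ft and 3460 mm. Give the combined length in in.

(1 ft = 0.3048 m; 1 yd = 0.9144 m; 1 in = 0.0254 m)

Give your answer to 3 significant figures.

398 in

5.37 yd × 0.9144 → 4.91033 m
5.67 ft × 0.3048 → 1.72822 m
3460 mm × 0.001 → 3.46 m
Combined: 4.91033 + 1.72822 + 3.46 = 10.0986 m
In in: 10.0986 / 0.0254 = 397.583 in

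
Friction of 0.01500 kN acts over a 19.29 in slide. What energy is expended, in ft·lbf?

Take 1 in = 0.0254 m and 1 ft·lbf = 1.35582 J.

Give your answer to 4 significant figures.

5.421 ft·lbf

0.01500 kN × 1000 → 15 N
19.29 in × 0.0254 → 0.489966 m
W = F × d = 15 N × 0.489966 m = 7.34949 J
7.34949 J ÷ (1.35582 J/ft·lbf) = 5.4207 ft·lbf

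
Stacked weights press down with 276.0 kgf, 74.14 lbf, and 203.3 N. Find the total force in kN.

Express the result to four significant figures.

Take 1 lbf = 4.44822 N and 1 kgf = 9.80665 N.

3.240 kN

276.0 kgf × 9.80665 = 2706.64 N
74.14 lbf × 4.44822 = 329.791 N
203.3 N (already N)
Combined: 2706.64 + 329.791 + 203.3 = 3239.73 N
In kN: 3239.73 / 1000 = 3.23973 kN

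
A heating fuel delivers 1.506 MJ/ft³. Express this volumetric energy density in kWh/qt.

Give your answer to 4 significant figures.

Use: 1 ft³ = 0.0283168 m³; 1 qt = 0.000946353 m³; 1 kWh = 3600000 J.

1.506 MJ/ft³ × 1000000 J/MJ ÷ 0.0283168 m³/ft³ = 5.3184×10⁷ J/m³
5.3184×10⁷ J/m³ ÷ 3600000 J/kWh × 0.000946353 m³/qt = 0.0139808 kWh/qt

0.01398 kWh/qt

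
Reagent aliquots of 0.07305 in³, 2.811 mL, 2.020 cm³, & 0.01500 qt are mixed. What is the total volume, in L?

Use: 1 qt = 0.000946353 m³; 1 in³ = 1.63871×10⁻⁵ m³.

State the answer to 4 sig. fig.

0.07305 in³ × 1.63871×10⁻⁵ = 1.19708×10⁻⁶ m³
2.811 mL × 10⁻⁶ = 2.811×10⁻⁶ m³
2.020 cm³ × 10⁻⁶ = 2.02×10⁻⁶ m³
0.01500 qt × 0.000946353 = 1.41953×10⁻⁵ m³
Combined: 1.19708×10⁻⁶ + 2.811×10⁻⁶ + 2.02×10⁻⁶ + 1.41953×10⁻⁵ = 2.02234×10⁻⁵ m³
In L: 2.02234×10⁻⁵ / 0.001 = 0.0202234 L

0.02022 L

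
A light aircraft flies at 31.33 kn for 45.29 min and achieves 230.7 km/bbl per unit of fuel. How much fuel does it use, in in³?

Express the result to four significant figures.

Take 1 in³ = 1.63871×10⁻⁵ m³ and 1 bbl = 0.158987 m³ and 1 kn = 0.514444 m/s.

1842 in³

31.33 kn → 16.1175 m/s
45.29 min → 2717.4 s
d = v × t = 16.1175 × 2717.4 = 43797.7 m
230.7 km/bbl → 1.45106×10⁶ m/m³
V = d / (distance per unit fuel) = 43797.7 / 1.45106×10⁶ = 0.0301832 m³
In in³: 0.0301832 / 1.63871×10⁻⁵ = 1841.89 in³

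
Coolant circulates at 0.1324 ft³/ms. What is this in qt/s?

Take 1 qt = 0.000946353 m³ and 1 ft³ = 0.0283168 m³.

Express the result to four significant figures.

3962 qt/s

0.1324 ft³/ms × 0.0283168 m³/ft³ ÷ 0.001 s/ms = 3.74914 m³/s
3.74914 m³/s ÷ 0.000946353 m³/qt = 3961.67 qt/s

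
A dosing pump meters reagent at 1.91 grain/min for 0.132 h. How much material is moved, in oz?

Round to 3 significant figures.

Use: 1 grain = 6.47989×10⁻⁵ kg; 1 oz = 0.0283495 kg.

1.91 grain/min → 2.06276×10⁻⁶ kg/s
0.132 h → 475.2 s
m = ṁ × t = 2.06276×10⁻⁶ × 475.2 = 9.80224×10⁻⁴ kg
In oz: 9.80224×10⁻⁴ / 0.0283495 = 0.0345764 oz

0.0346 oz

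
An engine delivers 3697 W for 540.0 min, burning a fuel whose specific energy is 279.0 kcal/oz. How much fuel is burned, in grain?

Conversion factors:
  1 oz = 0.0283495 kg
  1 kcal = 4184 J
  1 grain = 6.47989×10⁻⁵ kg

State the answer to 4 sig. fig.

4.489×10⁴ grain

540.0 min → 32400 s
E = P × t = 3697 × 32400 = 1.19783×10⁸ J
279.0 kcal/oz → 4.11766×10⁷ J/kg
m = E / e_s = 1.19783×10⁸ / 4.11766×10⁷ = 2.90901 kg
In grain: 2.90901 / 6.47989×10⁻⁵ = 44892.9 grain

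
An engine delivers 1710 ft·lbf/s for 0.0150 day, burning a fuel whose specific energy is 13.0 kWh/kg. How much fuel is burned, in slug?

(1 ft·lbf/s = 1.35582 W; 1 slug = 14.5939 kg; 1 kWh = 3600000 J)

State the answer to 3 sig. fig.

1710 ft·lbf/s → 2318.45 W
0.0150 day → 1296 s
E = P × t = 2318.45 × 1296 = 3.00471×10⁶ J
13.0 kWh/kg → 4.68×10⁷ J/kg
m = E / e_s = 3.00471×10⁶ / 4.68×10⁷ = 0.0642032 kg
In slug: 0.0642032 / 14.5939 = 0.00439932 slug

0.00440 slug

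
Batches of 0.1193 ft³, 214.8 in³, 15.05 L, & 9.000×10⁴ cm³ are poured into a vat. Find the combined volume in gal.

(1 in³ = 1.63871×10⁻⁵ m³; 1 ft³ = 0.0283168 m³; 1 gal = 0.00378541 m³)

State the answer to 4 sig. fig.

0.1193 ft³ × 0.0283168 = 0.00337819 m³
214.8 in³ × 1.63871×10⁻⁵ = 0.00351995 m³
15.05 L × 0.001 = 0.01505 m³
9.000×10⁴ cm³ × 10⁻⁶ = 0.09 m³
Sum: 0.00337819 + 0.00351995 + 0.01505 + 0.09 = 0.111948 m³
In gal: 0.111948 / 0.00378541 = 29.5735 gal

29.57 gal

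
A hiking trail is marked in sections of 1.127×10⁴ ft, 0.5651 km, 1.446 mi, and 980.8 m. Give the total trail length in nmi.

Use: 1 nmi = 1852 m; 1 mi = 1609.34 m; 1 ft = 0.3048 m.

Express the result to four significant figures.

3.946 nmi

1.127×10⁴ ft × 0.3048 → 3435.1 m
0.5651 km × 1000 → 565.1 m
1.446 mi × 1609.34 → 2327.11 m
980.8 m (already m)
Combined: 3435.1 + 565.1 + 2327.11 + 980.8 = 7308.11 m
In nmi: 7308.11 / 1852 = 3.94606 nmi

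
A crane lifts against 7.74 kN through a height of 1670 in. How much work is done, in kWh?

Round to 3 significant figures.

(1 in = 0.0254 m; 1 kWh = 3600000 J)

0.0912 kWh

7.74 kN × 1000 → 7740 N
1670 in × 0.0254 → 42.418 m
W = F × d = 7740 N × 42.418 m = 328315 J
328315 J ÷ (3600000 J/kWh) = 0.0911986 kWh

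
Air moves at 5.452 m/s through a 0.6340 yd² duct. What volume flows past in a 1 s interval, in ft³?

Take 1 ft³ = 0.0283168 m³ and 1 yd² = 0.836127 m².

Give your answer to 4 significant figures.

102.1 ft³

0.6340 yd² × 0.836127 → 0.530105 m²
V = v × A × t = 5.452 m/s × 0.530105 m² × 1 s = 2.89013 m³
2.89013 m³ ÷ (0.0283168 m³/ft³) = 102.064 ft³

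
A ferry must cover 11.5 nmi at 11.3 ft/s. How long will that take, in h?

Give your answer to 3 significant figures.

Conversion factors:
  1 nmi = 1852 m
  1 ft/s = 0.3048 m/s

11.5 nmi × 1852 → 21298 m
11.3 ft/s × 0.3048 → 3.44424 m/s
t = d / v = 21298 m / 3.44424 m/s = 6183.66 s
6183.66 s ÷ (3600 s/h) = 1.71768 h

1.72 h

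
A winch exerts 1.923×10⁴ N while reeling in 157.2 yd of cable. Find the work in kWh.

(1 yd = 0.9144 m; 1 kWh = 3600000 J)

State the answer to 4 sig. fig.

157.2 yd × 0.9144 = 143.744 m
W = F × d = 19230 N × 143.744 m = 2.7642×10⁶ J
2.7642×10⁶ J ÷ (3600000 J/kWh) = 0.767833 kWh

0.7678 kWh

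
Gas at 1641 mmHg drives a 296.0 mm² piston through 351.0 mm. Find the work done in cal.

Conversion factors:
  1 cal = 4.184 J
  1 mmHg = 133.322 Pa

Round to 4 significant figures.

5.433 cal

1641 mmHg → 218781 Pa
296.0 mm² → 2.96×10⁻⁴ m²
F = P × A = 218781 × 2.96×10⁻⁴ = 64.7592 N
351.0 mm → 0.351 m
W = F × d = 64.7592 × 0.351 = 22.7305 J
In cal: 22.7305 / 4.184 = 5.43272 cal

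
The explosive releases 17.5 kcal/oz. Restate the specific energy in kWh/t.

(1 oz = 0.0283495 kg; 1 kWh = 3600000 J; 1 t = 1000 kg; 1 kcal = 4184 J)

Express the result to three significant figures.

17.5 kcal/oz × 4184 J/kcal ÷ 0.0283495 kg/oz = 2.58276×10⁶ J/kg
2.58276×10⁶ J/kg ÷ 3600000 J/kWh × 1000 kg/t = 717.433 kWh/t

717 kWh/t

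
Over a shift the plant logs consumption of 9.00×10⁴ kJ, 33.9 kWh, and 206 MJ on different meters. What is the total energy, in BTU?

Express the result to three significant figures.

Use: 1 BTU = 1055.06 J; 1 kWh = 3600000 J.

9.00×10⁴ kJ × 1000 → 9×10⁷ J
33.9 kWh × 3600000 → 1.2204×10⁸ J
206 MJ × 1000000 → 2.06×10⁸ J
Total: 9×10⁷ + 1.2204×10⁸ + 2.06×10⁸ = 4.1804×10⁸ J
In BTU: 4.1804×10⁸ / 1055.06 = 396224 BTU

3.96×10⁵ BTU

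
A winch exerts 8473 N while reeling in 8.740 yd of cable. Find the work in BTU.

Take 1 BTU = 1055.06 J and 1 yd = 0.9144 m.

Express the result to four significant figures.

8.740 yd × 0.9144 → 7.99186 m
W = F × d = 8473 N × 7.99186 m = 67715 J
67715 J ÷ (1055.06 J/BTU) = 64.1812 BTU

64.18 BTU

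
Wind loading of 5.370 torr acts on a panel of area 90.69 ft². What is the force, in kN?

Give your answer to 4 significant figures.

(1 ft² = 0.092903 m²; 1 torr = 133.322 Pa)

5.370 torr × 133.322 → 715.939 Pa
90.69 ft² × 0.092903 → 8.42537 m²
F = P × A = 715.939 Pa × 8.42537 m² = 6032.05 N
6032.05 N ÷ (1000 N/kN) = 6.03205 kN

6.032 kN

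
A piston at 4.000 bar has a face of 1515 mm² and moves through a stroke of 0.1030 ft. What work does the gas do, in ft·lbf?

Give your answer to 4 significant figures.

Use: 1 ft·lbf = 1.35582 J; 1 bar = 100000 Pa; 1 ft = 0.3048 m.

14.03 ft·lbf

4.000 bar → 400000 Pa
1515 mm² → 0.001515 m²
F = P × A = 400000 × 0.001515 = 606 N
0.1030 ft → 0.0313944 m
W = F × d = 606 × 0.0313944 = 19.025 J
In ft·lbf: 19.025 / 1.35582 = 14.0321 ft·lbf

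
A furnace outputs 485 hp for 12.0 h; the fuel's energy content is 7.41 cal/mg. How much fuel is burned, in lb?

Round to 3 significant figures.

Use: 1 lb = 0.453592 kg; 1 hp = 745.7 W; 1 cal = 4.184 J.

1110 lb

485 hp → 361664 W
12.0 h → 43200 s
E = P × t = 361664 × 43200 = 1.56239×10¹⁰ J
7.41 cal/mg → 3.10034×10⁷ J/kg
m = E / e_s = 1.56239×10¹⁰ / 3.10034×10⁷ = 503.942 kg
In lb: 503.942 / 0.453592 = 1111 lb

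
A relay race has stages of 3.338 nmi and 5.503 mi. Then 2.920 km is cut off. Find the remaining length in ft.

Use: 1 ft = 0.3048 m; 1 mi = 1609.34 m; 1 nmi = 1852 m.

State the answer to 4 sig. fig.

3.976×10⁴ ft

3.338 nmi × 1852 → 6181.98 m
5.503 mi × 1609.34 → 8856.2 m
2.920 km × 1000 → 2920 m
Net: 6181.98 + 8856.2 − 2920 = 12118.2 m
In ft: 12118.2 / 0.3048 = 39757.9 ft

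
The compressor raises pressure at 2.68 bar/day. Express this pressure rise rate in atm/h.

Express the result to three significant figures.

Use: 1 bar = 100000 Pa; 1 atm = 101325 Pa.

0.110 atm/h

2.68 bar/day × 100000 Pa/bar ÷ 86400 s/day = 3.10185 Pa/s
3.10185 Pa/s ÷ 101325 Pa/atm × 3600 s/h = 0.110206 atm/h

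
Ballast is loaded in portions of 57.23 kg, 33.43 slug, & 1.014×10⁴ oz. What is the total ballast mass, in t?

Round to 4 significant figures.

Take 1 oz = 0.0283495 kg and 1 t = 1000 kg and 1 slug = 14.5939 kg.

0.8326 t

57.23 kg (already kg)
33.43 slug × 14.5939 = 487.874 kg
1.014×10⁴ oz × 0.0283495 = 287.464 kg
Sum: 57.23 + 487.874 + 287.464 = 832.568 kg
In t: 832.568 / 1000 = 0.832568 t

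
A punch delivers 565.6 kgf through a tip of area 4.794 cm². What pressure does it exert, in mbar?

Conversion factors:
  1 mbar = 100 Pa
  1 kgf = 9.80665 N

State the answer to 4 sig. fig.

565.6 kgf × 9.80665 = 5546.64 N
4.794 cm² × 0.0001 = 4.794×10⁻⁴ m²
P = F / A = 5546.64 N / 4.794×10⁻⁴ m² = 1.157×10⁷ Pa
1.157×10⁷ Pa ÷ (100 Pa/mbar) = 115700 mbar

1.157×10⁵ mbar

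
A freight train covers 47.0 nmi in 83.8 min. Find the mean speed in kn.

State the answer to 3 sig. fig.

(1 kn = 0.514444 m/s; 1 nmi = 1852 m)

47.0 nmi × 1852 = 87044 m
83.8 min × 60 = 5028 s
v = d / t = 87044 m / 5028 s = 17.3119 m/s
17.3119 m/s ÷ (0.514444 m/s/kn) = 33.6517 kn

33.7 kn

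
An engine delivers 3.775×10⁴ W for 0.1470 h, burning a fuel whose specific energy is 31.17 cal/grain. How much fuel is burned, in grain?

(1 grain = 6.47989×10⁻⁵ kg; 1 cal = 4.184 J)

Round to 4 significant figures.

1.532×10⁵ grain

0.1470 h → 529.2 s
E = P × t = 37750 × 529.2 = 1.99773×10⁷ J
31.17 cal/grain → 2.01262×10⁶ J/kg
m = E / e_s = 1.99773×10⁷ / 2.01262×10⁶ = 9.92602 kg
In grain: 9.92602 / 6.47989×10⁻⁵ = 153182 grain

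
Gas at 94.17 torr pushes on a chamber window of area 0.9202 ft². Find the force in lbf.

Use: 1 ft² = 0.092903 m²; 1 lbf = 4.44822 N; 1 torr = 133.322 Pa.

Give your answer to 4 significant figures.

241.3 lbf

94.17 torr × 133.322 → 12554.9 Pa
0.9202 ft² × 0.092903 → 0.0854893 m²
F = P × A = 12554.9 Pa × 0.0854893 m² = 1073.31 N
1073.31 N ÷ (4.44822 N/lbf) = 241.29 lbf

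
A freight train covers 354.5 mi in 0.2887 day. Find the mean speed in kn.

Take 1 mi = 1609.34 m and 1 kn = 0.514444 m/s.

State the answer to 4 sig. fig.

44.46 kn

354.5 mi × 1609.34 = 570511 m
0.2887 day × 86400 = 24943.7 s
v = d / t = 570511 m / 24943.7 s = 22.8719 m/s
22.8719 m/s ÷ (0.514444 m/s/kn) = 44.4595 kn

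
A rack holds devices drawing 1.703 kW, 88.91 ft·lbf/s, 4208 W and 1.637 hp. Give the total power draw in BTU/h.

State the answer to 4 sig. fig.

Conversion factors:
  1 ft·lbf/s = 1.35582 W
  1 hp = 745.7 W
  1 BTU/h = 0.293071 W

2.475×10⁴ BTU/h

1.703 kW × 1000 = 1703 W
88.91 ft·lbf/s × 1.35582 = 120.546 W
4208 W (already W)
1.637 hp × 745.7 = 1220.71 W
Sum: 1703 + 120.546 + 4208 + 1220.71 = 7252.26 W
In BTU/h: 7252.26 / 0.293071 = 24745.7 BTU/h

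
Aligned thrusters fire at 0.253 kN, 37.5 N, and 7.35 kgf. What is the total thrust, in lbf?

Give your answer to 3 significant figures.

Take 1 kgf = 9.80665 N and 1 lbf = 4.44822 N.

0.253 kN × 1000 = 253 N
37.5 N (already N)
7.35 kgf × 9.80665 = 72.0789 N
Combined: 253 + 37.5 + 72.0789 = 362.579 N
In lbf: 362.579 / 4.44822 = 81.511 lbf

81.5 lbf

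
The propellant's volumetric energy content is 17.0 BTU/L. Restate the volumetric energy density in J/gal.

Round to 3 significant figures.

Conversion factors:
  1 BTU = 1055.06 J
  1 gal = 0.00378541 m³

17.0 BTU/L × 1055.06 J/BTU ÷ 0.001 m³/L = 1.7936×10⁷ J/m³
1.7936×10⁷ J/m³ × 0.00378541 m³/gal = 67895.1 J/gal

6.79×10⁴ J/gal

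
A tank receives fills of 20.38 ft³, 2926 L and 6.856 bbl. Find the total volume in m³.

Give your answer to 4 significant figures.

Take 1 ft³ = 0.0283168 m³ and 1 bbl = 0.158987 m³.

4.593 m³

20.38 ft³ × 0.0283168 = 0.577096 m³
2926 L × 0.001 = 2.926 m³
6.856 bbl × 0.158987 = 1.09001 m³
Total: 0.577096 + 2.926 + 1.09001 = 4.59311 m³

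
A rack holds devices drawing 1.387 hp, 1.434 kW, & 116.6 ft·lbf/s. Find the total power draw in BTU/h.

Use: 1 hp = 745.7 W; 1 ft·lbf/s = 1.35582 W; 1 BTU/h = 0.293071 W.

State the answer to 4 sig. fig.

1.387 hp × 745.7 = 1034.29 W
1.434 kW × 1000 = 1434 W
116.6 ft·lbf/s × 1.35582 = 158.089 W
Total: 1034.29 + 1434 + 158.089 = 2626.38 W
In BTU/h: 2626.38 / 0.293071 = 8961.58 BTU/h

8962 BTU/h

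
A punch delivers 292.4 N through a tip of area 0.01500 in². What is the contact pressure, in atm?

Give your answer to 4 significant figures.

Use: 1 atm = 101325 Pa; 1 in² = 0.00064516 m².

0.01500 in² × 0.00064516 = 9.6774×10⁻⁶ m²
P = F / A = 292.4 N / 9.6774×10⁻⁶ m² = 3.02147×10⁷ Pa
3.02147×10⁷ Pa ÷ (101325 Pa/atm) = 298.196 atm

298.2 atm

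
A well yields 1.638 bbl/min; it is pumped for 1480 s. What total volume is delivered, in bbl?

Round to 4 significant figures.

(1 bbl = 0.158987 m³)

1.638 bbl/min → 0.00434035 m³/s
V = Q × t = 0.00434035 × 1480 = 6.42372 m³
In bbl: 6.42372 / 0.158987 = 40.4041 bbl

40.40 bbl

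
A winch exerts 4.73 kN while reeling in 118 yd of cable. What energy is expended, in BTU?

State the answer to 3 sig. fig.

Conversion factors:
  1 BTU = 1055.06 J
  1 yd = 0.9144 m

4.73 kN × 1000 = 4730 N
118 yd × 0.9144 = 107.899 m
W = F × d = 4730 N × 107.899 m = 510362 J
510362 J ÷ (1055.06 J/BTU) = 483.728 BTU

484 BTU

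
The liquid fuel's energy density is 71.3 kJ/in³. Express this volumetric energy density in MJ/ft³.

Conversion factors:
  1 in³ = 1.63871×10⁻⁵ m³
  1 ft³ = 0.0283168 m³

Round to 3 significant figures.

71.3 kJ/in³ × 1000 J/kJ ÷ 1.63871×10⁻⁵ m³/in³ = 4.35098×10⁹ J/m³
4.35098×10⁹ J/m³ ÷ 1000000 J/MJ × 0.0283168 m³/ft³ = 123.206 MJ/ft³

123 MJ/ft³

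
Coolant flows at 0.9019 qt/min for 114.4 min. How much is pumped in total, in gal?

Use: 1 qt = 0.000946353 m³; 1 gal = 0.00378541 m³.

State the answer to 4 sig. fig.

25.79 gal

0.9019 qt/min → 1.42253×10⁻⁵ m³/s
114.4 min → 6864 s
V = Q × t = 1.42253×10⁻⁵ × 6864 = 0.0976425 m³
In gal: 0.0976425 / 0.00378541 = 25.7944 gal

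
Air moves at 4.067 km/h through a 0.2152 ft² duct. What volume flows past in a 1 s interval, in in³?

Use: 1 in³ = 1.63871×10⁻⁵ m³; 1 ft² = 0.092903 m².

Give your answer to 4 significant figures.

1378 in³

4.067 km/h × (1/3.6) = 1.12972 m/s
0.2152 ft² × 0.092903 = 0.0199927 m²
V = v × A × t = 1.12972 m/s × 0.0199927 m² × 1 s = 0.0225862 m³
0.0225862 m³ ÷ (1.63871×10⁻⁵ m³/in³) = 1378.29 in³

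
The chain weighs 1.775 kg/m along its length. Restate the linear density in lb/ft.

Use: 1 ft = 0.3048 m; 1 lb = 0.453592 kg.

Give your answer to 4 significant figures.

1.193 lb/ft

1.775 kg/m is already 1.775 kg/m
1.775 kg/m ÷ 0.453592 kg/lb × 0.3048 m/ft = 1.19275 lb/ft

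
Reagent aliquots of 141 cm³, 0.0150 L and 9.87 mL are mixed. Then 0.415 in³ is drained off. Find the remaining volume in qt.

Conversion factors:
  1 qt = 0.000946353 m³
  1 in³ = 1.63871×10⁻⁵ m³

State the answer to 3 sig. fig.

0.168 qt

141 cm³ × 10⁻⁶ = 1.41×10⁻⁴ m³
0.0150 L × 0.001 = 1.5×10⁻⁵ m³
9.87 mL × 10⁻⁶ = 9.87×10⁻⁶ m³
0.415 in³ × 1.63871×10⁻⁵ = 6.80065×10⁻⁶ m³
Net: 1.41×10⁻⁴ + 1.5×10⁻⁵ + 9.87×10⁻⁶ − 6.80065×10⁻⁶ = 1.59069×10⁻⁴ m³
In qt: 1.59069×10⁻⁴ / 0.000946353 = 0.168086 qt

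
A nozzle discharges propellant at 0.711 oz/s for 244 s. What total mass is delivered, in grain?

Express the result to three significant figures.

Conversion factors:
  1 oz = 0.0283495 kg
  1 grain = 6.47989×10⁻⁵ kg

7.59×10⁴ grain

0.711 oz/s → 0.0201565 kg/s
m = ṁ × t = 0.0201565 × 244 = 4.91819 kg
In grain: 4.91819 / 6.47989×10⁻⁵ = 75899.3 grain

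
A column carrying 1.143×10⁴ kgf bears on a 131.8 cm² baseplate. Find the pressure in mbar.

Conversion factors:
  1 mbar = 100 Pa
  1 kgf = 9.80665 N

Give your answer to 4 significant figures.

8.505×10⁴ mbar

1.143×10⁴ kgf × 9.80665 → 112090 N
131.8 cm² × 0.0001 → 0.01318 m²
P = F / A = 112090 N / 0.01318 m² = 8.50455×10⁶ Pa
8.50455×10⁶ Pa ÷ (100 Pa/mbar) = 85045.5 mbar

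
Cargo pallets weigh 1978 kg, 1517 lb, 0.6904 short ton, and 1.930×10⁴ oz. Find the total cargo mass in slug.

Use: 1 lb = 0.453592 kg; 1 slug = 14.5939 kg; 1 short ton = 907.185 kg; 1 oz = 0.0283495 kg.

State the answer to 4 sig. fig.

1978 kg (already kg)
1517 lb × 0.453592 → 688.099 kg
0.6904 short ton × 907.185 → 626.321 kg
1.930×10⁴ oz × 0.0283495 → 547.145 kg
Sum: 1978 + 688.099 + 626.321 + 547.145 = 3839.56 kg
In slug: 3839.56 / 14.5939 = 263.093 slug

263.1 slug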